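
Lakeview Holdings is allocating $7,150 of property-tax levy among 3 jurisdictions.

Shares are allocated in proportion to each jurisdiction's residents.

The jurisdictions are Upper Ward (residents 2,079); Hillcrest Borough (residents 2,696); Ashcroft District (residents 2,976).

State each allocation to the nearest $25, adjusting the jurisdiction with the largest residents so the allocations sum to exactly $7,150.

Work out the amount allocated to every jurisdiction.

Upper Ward: $1,925 · Hillcrest Borough: $2,475 · Ashcroft District: $2,750

Combined residents = 2,079 + 2,696 + 2,976 = 7,751.
Pro-rata amounts: Upper Ward 1,917.80; Hillcrest Borough 2,486.96; Ashcroft District 2,745.25.
Rounded to nearest $25: Upper Ward $1,925; Hillcrest Borough $2,475; Ashcroft District $2,750. Sum = $7,150.
No rounding difference to absorb.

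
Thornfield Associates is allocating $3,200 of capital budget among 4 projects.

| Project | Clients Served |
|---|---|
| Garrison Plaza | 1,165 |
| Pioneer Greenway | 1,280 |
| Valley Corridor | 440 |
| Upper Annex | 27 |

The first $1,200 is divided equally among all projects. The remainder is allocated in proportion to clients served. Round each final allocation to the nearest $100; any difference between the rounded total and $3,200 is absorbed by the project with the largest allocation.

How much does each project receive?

Garrison Plaza: $1,100 · Pioneer Greenway: $1,200 · Valley Corridor: $600 · Upper Annex: $300

Equal tier: $1,200 ÷ 4 = $300 apiece.
Remainder $2,000 by clients served (total 2,912): Garrison Plaza 800.14 → $800; Pioneer Greenway 879.12 → $900; Valley Corridor 302.20 → $300; Upper Annex 18.54 → $0.
Totals: Garrison Plaza $300 + $800 = $1,100; Pioneer Greenway $300 + $900 = $1,200; Valley Corridor $300 + $300 = $600; Upper Annex $300 + $0 = $300.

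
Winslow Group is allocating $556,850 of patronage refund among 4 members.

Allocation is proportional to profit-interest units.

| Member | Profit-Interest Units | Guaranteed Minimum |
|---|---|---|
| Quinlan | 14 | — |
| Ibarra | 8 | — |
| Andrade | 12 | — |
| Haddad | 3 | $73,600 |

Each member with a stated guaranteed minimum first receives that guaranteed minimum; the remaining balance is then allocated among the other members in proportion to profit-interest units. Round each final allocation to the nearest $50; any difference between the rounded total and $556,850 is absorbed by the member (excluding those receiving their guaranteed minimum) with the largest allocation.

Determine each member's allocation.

Quinlan: $199,000; Ibarra: $113,700; Andrade: $170,550; Haddad: $73,600

Minimums first: Haddad $73,600. Balance $483,250.
Balance split over remaining profit-interest units 34: Quinlan 198,985.29 → $199,000; Ibarra 113,705.88 → $113,700; Andrade 170,558.82 → $170,550.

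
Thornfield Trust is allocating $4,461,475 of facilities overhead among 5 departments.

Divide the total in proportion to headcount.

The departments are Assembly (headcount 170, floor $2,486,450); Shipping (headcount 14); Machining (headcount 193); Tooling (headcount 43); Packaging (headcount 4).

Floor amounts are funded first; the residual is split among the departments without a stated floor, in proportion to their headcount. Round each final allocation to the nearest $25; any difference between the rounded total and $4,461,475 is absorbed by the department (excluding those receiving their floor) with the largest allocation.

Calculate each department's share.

Assembly: $2,486,450 · Shipping: $108,850 · Machining: $1,500,725 · Tooling: $334,350 · Packaging: $31,100

Fund the minimums — Assembly $2,486,450. Balance $1,975,025.
Balance split over remaining headcount 254: Shipping 108,859.65 → $108,850; Machining 1,500,707.97 → $1,500,700; Tooling 334,354.63 → $334,350; Packaging 31,102.76 → $31,100.
Rounding difference +$25 applied to Machining → $1,500,725.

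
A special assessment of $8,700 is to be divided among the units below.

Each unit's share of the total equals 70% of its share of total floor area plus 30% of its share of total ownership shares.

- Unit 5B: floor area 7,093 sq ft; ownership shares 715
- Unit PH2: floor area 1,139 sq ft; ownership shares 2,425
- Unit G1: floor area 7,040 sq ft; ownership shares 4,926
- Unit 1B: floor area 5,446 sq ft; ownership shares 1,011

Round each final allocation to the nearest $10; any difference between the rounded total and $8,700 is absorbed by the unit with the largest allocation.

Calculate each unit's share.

Unit 5B: $2,290; Unit PH2: $1,030; Unit G1: $3,490; Unit 1B: $1,890

Floor area total 20,718; ownership shares total 9,077.
Composite weights (70% floor area + 30% ownership shares): Unit 5B 0.2633; Unit PH2 0.1186; Unit G1 0.4007; Unit 1B 0.2174.
Proportional shares: Unit 5B 2,290.56; Unit PH2 1,032.09; Unit G1 3,485.81; Unit 1B 1,891.54.
Rounded to nearest $10: Unit 5B $2,290; Unit PH2 $1,030; Unit G1 $3,490; Unit 1B $1,890. Sum = $8,700.
Sum already equals the total — no adjustment.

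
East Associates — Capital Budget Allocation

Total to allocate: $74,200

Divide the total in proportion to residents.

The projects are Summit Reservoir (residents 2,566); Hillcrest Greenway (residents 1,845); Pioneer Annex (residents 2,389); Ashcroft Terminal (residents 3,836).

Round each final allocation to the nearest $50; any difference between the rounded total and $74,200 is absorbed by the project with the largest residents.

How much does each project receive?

Summit Reservoir: $17,900; Hillcrest Greenway: $12,850; Pioneer Annex: $16,650; Ashcroft Terminal: $26,800

Total residents = 2,566 + 1,845 + 2,389 + 3,836 = 10,636.
Unrounded shares: Summit Reservoir 17,901.20; Hillcrest Greenway 12,871.29; Pioneer Annex 16,666.40; Ashcroft Terminal 26,761.11.
At nearest $50: Summit Reservoir $17,900; Hillcrest Greenway $12,850; Pioneer Annex $16,650; Ashcroft Terminal $26,750. Sum = $74,150.
Difference $74,200 − $74,150 = +$50 applied to largest residents (Ashcroft Terminal): Ashcroft Terminal becomes $26,800.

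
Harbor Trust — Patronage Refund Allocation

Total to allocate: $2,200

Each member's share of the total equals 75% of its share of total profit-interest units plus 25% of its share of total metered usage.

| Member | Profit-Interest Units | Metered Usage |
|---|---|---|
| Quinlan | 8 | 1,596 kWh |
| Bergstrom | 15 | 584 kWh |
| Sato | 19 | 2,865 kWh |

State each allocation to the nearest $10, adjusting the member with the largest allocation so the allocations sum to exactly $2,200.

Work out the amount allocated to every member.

Quinlan: $490 | Bergstrom: $650 | Sato: $1,060

Profit-interest units total 42; metered usage total 5,045.
Composite weights (75% profit-interest units + 25% metered usage): Quinlan 0.2219; Bergstrom 0.2968; Sato 0.4813.
Pro-rata amounts: Quinlan 488.28; Bergstrom 652.95; Sato 1,058.77.
After rounding ($10): Quinlan $490; Bergstrom $650; Sato $1,060. Sum = $2,200.
No rounding difference to absorb.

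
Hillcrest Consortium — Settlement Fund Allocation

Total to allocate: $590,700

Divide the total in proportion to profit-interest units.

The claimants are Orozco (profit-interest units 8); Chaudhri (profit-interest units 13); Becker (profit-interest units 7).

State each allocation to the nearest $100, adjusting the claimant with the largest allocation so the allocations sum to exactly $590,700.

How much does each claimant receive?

Combined profit-interest units = 28.
Unrounded shares: Orozco 8/28 × $590,700 = 168,771.43; Chaudhri 13/28 × $590,700 = 274,253.57; Becker 7/28 × $590,700 = 147,675.00.
After rounding ($100): Orozco $168,800; Chaudhri $274,300; Becker $147,700. Sum = $590,800.
Difference $590,700 − $590,800 = −$100 applied to largest allocation (Chaudhri): Chaudhri becomes $274,200.

Orozco: $168,800; Chaudhri: $274,200; Becker: $147,700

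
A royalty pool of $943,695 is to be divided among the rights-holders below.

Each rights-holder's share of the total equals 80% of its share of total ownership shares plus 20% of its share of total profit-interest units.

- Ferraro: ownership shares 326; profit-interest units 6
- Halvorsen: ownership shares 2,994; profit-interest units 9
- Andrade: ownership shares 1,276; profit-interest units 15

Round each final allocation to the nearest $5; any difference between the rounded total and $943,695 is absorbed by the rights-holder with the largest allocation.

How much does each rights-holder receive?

Ferraro: $91,300 · Halvorsen: $548,425 · Andrade: $303,970

Ownership shares total 4,596; profit-interest units total 30.
Composite weights (80% ownership shares + 20% profit-interest units): Ferraro 0.0967; Halvorsen 0.5811; Andrade 0.3221.
Raw shares: Ferraro 91,297.77; Halvorsen 548,427.24; Andrade 303,969.99.
Rounded to nearest $5: Ferraro $91,300; Halvorsen $548,425; Andrade $303,970. Sum = $943,695.
Rounded total matches; no reconciliation needed.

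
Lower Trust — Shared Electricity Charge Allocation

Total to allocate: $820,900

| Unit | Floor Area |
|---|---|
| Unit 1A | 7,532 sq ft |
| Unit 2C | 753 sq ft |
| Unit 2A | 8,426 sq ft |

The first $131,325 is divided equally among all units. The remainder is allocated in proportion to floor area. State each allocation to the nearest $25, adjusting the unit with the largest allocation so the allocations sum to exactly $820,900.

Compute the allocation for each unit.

Equal tier: $131,325 ÷ 3 = $43,775 apiece.
Remainder $689,575 by floor area (total 16,711): Unit 1A 310,805.99 → $310,800; Unit 2C 31,072.35 → $31,075; Unit 2A 347,696.66 → $347,700.
Totals: Unit 1A $43,775 + $310,800 = $354,575; Unit 2C $43,775 + $31,075 = $74,850; Unit 2A $43,775 + $347,700 = $391,475.

Unit 1A: $354,575; Unit 2C: $74,850; Unit 2A: $391,475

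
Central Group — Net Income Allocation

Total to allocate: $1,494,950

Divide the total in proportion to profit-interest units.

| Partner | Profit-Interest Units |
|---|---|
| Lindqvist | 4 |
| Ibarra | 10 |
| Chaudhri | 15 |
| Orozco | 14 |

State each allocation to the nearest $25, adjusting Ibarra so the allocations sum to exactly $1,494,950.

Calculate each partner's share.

Lindqvist: $139,075; Ibarra: $347,650; Chaudhri: $521,500; Orozco: $486,725

Profit-interest units total: 43.
Unrounded shares: Lindqvist 4/43 × $1,494,950 = 139,065.12; Ibarra 10/43 × $1,494,950 = 347,662.79; Chaudhri 15/43 × $1,494,950 = 521,494.19; Orozco 14/43 × $1,494,950 = 486,727.91.
Rounded to nearest $25: Lindqvist $139,075; Ibarra $347,675; Chaudhri $521,500; Orozco $486,725. Sum = $1,494,975.
Difference $1,494,950 − $1,494,975 = −$25 applied to Ibarra: Ibarra becomes $347,650.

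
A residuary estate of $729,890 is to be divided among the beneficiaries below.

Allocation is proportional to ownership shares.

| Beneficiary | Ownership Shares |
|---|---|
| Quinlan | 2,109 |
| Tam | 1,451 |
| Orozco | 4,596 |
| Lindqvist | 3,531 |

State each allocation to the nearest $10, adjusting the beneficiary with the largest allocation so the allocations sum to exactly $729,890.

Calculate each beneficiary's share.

Sum of ownership shares: 11,687.
Raw shares: Quinlan 2,109/11,687 × $729,890 = 131,713.70; Tam 1,451/11,687 × $729,890 = 90,619.53; Orozco 4,596/11,687 × $729,890 = 287,034.69; Lindqvist 3,531/11,687 × $729,890 = 220,522.08.
Rounded to nearest $10: Quinlan $131,710; Tam $90,620; Orozco $287,030; Lindqvist $220,520. Sum = $729,880.
Difference $729,890 − $729,880 = +$10 applied to largest allocation (Orozco): Orozco becomes $287,040.

Quinlan: $131,710; Tam: $90,620; Orozco: $287,040; Lindqvist: $220,520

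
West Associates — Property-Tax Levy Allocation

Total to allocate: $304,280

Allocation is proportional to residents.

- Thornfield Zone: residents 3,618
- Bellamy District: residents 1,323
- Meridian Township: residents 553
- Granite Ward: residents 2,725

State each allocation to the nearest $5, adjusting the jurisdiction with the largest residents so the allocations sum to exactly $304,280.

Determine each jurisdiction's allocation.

Sum of residents: 8,219.
Unrounded shares: Thornfield Zone 3,618/8,219 × $304,280 = 133,943.92; Bellamy District 1,323/8,219 × $304,280 = 48,979.49; Meridian Township 553/8,219 × $304,280 = 20,472.91; Granite Ward 2,725/8,219 × $304,280 = 100,883.68.
Rounded to nearest $5: Thornfield Zone $133,945; Bellamy District $48,980; Meridian Township $20,475; Granite Ward $100,885. Sum = $304,285.
Difference $304,280 − $304,285 = −$5 applied to largest residents (Thornfield Zone): Thornfield Zone becomes $133,940.

Thornfield Zone: $133,940; Bellamy District: $48,980; Meridian Township: $20,475; Granite Ward: $100,885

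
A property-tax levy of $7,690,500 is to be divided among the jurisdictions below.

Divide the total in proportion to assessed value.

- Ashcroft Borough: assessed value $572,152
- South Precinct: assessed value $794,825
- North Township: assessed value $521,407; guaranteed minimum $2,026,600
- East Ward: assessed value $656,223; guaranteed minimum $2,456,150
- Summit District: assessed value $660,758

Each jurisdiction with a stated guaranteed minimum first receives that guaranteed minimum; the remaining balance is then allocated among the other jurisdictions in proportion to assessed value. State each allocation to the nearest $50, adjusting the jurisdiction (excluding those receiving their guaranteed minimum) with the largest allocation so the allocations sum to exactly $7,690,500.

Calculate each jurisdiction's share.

Ashcroft Borough: $905,100 | South Precinct: $1,257,350 | North Township: $2,026,600 | East Ward: $2,456,150 | Summit District: $1,045,300

Minimums first: North Township $2,026,600; East Ward $2,456,150. Remaining pool $3,207,750.
Remaining pool split over remaining assessed value 2,027,735: Ashcroft Borough 905,108.69 → $905,100; South Precinct 1,257,363.46 → $1,257,350; Summit District 1,045,277.85 → $1,045,300.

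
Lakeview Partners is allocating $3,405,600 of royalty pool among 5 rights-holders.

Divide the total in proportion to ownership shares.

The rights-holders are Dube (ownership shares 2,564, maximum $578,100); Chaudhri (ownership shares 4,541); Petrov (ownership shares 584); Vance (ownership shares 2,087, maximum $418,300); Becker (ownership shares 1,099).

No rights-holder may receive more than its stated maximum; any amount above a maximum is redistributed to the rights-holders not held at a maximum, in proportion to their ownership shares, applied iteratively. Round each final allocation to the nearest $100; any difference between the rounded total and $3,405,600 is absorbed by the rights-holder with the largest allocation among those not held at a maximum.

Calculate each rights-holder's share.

Sum of ownership shares: 10,875.
Pro-rata shares before constraints: Dube 802,938.70; Chaudhri 1,422,053.30; Petrov 182,884.63; Vance 653,562.04; Becker 344,161.32.
Cap binds for Dube ($578,100), Vance ($418,300); remaining pool $2,409,200 reallocated over remaining ownership shares 6,224.
Shares after redistribution: Chaudhri 1,757,740.55 → $1,757,700; Petrov 226,056.04 → $226,100; Becker 425,403.41 → $425,400.

Dube: $578,100 · Chaudhri: $1,757,700 · Petrov: $226,100 · Vance: $418,300 · Becker: $425,400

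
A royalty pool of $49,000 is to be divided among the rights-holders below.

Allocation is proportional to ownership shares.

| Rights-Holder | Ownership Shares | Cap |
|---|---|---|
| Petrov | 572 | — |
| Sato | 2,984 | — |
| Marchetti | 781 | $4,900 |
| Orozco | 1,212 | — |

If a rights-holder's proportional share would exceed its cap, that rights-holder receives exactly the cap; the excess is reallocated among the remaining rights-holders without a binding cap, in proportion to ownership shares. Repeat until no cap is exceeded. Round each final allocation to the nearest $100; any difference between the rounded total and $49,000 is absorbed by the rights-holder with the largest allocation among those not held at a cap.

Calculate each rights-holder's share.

Total ownership shares = 5,549.
Proportional shares (ignoring caps): Petrov 5,051.00; Sato 26,349.97; Marchetti 6,896.56; Orozco 10,702.47.
Capped: Marchetti ($4,900); residual $44,100 reallocated over remaining ownership shares 4,768.
Redistributed shares: Petrov 5,290.52 → $5,300; Sato 27,599.50 → $27,600; Orozco 11,209.98 → $11,200.

Petrov: $5,300 | Sato: $27,600 | Marchetti: $4,900 | Orozco: $11,200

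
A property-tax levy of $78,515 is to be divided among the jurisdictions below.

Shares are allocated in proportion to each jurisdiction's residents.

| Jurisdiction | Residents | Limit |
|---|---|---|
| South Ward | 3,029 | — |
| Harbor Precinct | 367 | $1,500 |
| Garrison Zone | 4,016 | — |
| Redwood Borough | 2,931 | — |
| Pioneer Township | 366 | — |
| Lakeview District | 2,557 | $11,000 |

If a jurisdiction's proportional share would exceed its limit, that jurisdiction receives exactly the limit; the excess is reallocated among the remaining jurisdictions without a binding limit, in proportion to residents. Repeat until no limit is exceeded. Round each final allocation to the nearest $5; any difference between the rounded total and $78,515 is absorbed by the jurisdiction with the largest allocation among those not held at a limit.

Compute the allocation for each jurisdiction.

Sum of residents: 13,266.
Unconstrained shares: South Ward 17,927.18; Harbor Precinct 2,172.09; Garrison Zone 23,768.75; Redwood Borough 17,347.16; Pioneer Township 2,166.18; Lakeview District 15,133.64.
Capped: Harbor Precinct ($1,500), Lakeview District ($11,000); remaining pool $66,015 reallocated over remaining residents 10,342.
Shares after redistribution: South Ward 19,334.70 → $19,335; Garrison Zone 25,634.91 → $25,635; Redwood Borough 18,709.14 → $18,710; Pioneer Township 2,336.25 → $2,335.

South Ward: $19,335 · Harbor Precinct: $1,500 · Garrison Zone: $25,635 · Redwood Borough: $18,710 · Pioneer Township: $2,335 · Lakeview District: $11,000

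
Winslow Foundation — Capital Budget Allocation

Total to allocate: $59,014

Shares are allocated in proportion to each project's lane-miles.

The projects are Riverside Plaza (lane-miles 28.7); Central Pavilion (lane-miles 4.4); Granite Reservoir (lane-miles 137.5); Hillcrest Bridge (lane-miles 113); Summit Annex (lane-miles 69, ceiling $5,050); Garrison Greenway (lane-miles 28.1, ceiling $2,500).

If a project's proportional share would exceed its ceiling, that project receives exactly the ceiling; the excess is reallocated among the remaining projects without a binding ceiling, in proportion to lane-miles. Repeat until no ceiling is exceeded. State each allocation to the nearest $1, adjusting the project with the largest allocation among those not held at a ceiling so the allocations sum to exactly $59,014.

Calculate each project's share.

Combined lane-miles = 380.7.
Unconstrained shares: Riverside Plaza 4,448.91; Central Pavilion 682.06; Granite Reservoir 21,314.49; Hillcrest Bridge 17,516.63; Summit Annex 10,696.00; Garrison Greenway 4,355.91.
Capped: Summit Annex ($5,050), Garrison Greenway ($2,500); balance $51,464 reallocated over remaining lane-miles 283.6.
Remaining shares: Riverside Plaza 5,208.10 → $5,208; Central Pavilion 798.45 → $798; Granite Reservoir 24,951.69 → $24,952; Hillcrest Bridge 20,505.75 → $20,506.

Riverside Plaza: $5,208 | Central Pavilion: $798 | Granite Reservoir: $24,952 | Hillcrest Bridge: $20,506 | Summit Annex: $5,050 | Garrison Greenway: $2,500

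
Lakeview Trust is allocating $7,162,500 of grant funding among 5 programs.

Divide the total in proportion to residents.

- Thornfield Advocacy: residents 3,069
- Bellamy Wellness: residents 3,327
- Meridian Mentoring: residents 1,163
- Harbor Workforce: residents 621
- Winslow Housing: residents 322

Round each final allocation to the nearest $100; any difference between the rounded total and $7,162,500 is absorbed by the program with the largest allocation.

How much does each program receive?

Thornfield Advocacy: $2,585,500 | Bellamy Wellness: $2,802,700 | Meridian Mentoring: $979,800 | Harbor Workforce: $523,200 | Winslow Housing: $271,300

Combined residents = 8,502.
Unrounded shares: Thornfield Advocacy 3,069/8,502 × $7,162,500 = 2,585,475.48; Bellamy Wellness 3,327/8,502 × $7,162,500 = 2,802,827.28; Meridian Mentoring 1,163/8,502 × $7,162,500 = 979,768.00; Harbor Workforce 621/8,502 × $7,162,500 = 523,160.73; Winslow Housing 322/8,502 × $7,162,500 = 271,268.53.
Rounded to nearest $100: Thornfield Advocacy $2,585,500; Bellamy Wellness $2,802,800; Meridian Mentoring $979,800; Harbor Workforce $523,200; Winslow Housing $271,300. Sum = $7,162,600.
Difference $7,162,500 − $7,162,600 = −$100 applied to largest allocation (Bellamy Wellness): Bellamy Wellness becomes $2,802,700.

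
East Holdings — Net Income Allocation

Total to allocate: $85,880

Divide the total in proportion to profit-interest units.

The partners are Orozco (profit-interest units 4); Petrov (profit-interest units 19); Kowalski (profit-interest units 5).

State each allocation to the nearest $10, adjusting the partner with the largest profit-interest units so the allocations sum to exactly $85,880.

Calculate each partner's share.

Orozco: $12,270; Petrov: $58,270; Kowalski: $15,340

Total profit-interest units = 28.
Proportional shares: Orozco 4/28 × $85,880 = 12,268.57; Petrov 19/28 × $85,880 = 58,275.71; Kowalski 5/28 × $85,880 = 15,335.71.
At nearest $10: Orozco $12,270; Petrov $58,280; Kowalski $15,340. Sum = $85,890.
Difference $85,880 − $85,890 = −$10 applied to largest profit-interest units (Petrov): Petrov becomes $58,270.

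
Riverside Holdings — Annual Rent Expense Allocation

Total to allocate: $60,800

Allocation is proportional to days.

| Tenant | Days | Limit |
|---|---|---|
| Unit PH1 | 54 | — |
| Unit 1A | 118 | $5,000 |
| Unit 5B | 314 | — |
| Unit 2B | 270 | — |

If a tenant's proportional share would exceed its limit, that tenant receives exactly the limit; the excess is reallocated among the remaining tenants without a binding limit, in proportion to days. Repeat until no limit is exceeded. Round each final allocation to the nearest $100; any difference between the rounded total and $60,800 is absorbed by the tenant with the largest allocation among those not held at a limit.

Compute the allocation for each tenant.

Sum of days: 756.
Pro-rata shares before constraints: Unit PH1 4,342.86; Unit 1A 9,489.95; Unit 5B 25,252.91; Unit 2B 21,714.29.
Cap binds for Unit 1A ($5,000); residual $55,800 reallocated over remaining days 638.
Shares after redistribution: Unit PH1 4,722.88 → $4,700; Unit 5B 27,462.70 → $27,500; Unit 2B 23,614.42 → $23,600.

Unit PH1: $4,700 · Unit 1A: $5,000 · Unit 5B: $27,500 · Unit 2B: $23,600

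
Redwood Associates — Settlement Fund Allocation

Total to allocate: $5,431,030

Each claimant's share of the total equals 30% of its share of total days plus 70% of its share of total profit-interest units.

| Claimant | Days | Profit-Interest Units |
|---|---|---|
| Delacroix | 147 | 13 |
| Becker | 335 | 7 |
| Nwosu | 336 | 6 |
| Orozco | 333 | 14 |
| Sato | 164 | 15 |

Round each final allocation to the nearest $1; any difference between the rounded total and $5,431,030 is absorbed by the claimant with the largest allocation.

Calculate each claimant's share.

Delacroix: $1,080,724; Becker: $898,927; Nwosu: $831,043; Orozco: $1,380,304; Sato: $1,240,032

Days total 1,315; profit-interest units total 55.
Composite weights (30% days + 70% profit-interest units): Delacroix 0.1990; Becker 0.1655; Nwosu 0.1530; Orozco 0.2542; Sato 0.2283.
Proportional shares: Delacroix 1,080,724.28; Becker 898,926.51; Nwosu 831,043.33; Orozco 1,380,303.88; Sato 1,240,031.99.
After rounding ($1): Delacroix $1,080,724; Becker $898,927; Nwosu $831,043; Orozco $1,380,304; Sato $1,240,032. Sum = $5,431,030.
Sum already equals the total — no adjustment.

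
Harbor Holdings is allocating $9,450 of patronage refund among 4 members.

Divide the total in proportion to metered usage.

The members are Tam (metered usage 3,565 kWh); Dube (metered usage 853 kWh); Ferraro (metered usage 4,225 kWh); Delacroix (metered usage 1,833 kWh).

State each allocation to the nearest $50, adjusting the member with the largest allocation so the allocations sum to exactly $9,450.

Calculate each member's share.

Combined metered usage = 10,476.
Unrounded shares: Tam 3,565/10,476 × $9,450 = 3,215.85; Dube 853/10,476 × $9,450 = 769.46; Ferraro 4,225/10,476 × $9,450 = 3,811.21; Delacroix 1,833/10,476 × $9,450 = 1,653.48.
Rounded to nearest $50: Tam $3,200; Dube $750; Ferraro $3,800; Delacroix $1,650. Sum = $9,400.
Difference $9,450 − $9,400 = +$50 applied to largest allocation (Ferraro): Ferraro becomes $3,850.

Tam: $3,200; Dube: $750; Ferraro: $3,850; Delacroix: $1,650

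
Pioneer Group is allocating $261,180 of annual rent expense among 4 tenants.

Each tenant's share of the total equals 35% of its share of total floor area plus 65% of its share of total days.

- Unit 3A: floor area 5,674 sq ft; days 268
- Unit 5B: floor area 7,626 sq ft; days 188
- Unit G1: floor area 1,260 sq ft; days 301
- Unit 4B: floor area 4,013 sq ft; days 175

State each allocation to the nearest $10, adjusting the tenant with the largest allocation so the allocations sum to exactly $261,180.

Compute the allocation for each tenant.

Unit 3A: $76,740 · Unit 5B: $71,780 · Unit G1: $61,030 · Unit 4B: $51,630

Totals — floor area 18,573, days 932.
Composite weights (35% floor area + 65% days): Unit 3A 0.2938; Unit 5B 0.2748; Unit G1 0.2337; Unit 4B 0.1977.
Proportional shares: Unit 3A 76,743.54; Unit 5B 71,778.66; Unit G1 61,029.68; Unit 4B 51,628.12.
Rounded to nearest $10: Unit 3A $76,740; Unit 5B $71,780; Unit G1 $61,030; Unit 4B $51,630. Sum = $261,180.
No rounding difference to absorb.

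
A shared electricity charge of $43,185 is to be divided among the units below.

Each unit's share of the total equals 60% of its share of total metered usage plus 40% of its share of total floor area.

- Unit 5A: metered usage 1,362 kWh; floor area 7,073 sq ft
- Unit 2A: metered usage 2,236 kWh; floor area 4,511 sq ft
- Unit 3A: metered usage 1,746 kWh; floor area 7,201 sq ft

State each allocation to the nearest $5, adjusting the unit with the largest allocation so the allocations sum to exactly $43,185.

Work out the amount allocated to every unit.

Unit 5A: $13,110 · Unit 2A: $14,990 · Unit 3A: $15,085

Totals — metered usage 5,344, floor area 18,785.
Composite weights (60% metered usage + 40% floor area): Unit 5A 0.3035; Unit 2A 0.3471; Unit 3A 0.3494.
Proportional shares: Unit 5A 13,107.89; Unit 2A 14,989.65; Unit 3A 15,087.46.
Rounded to nearest $5: Unit 5A $13,110; Unit 2A $14,990; Unit 3A $15,085. Sum = $43,185.
Rounded total matches; no reconciliation needed.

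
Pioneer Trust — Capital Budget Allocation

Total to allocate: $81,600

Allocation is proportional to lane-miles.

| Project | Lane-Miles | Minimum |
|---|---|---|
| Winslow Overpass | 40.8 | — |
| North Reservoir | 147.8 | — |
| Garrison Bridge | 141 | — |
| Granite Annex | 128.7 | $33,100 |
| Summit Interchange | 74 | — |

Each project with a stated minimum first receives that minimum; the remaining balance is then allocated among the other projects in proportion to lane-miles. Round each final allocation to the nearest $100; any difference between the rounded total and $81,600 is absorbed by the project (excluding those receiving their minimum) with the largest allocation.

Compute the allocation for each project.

Winslow Overpass: $4,900; North Reservoir: $17,800; Garrison Bridge: $16,900; Granite Annex: $33,100; Summit Interchange: $8,900

Minimums first: Granite Annex $33,100. Residual $48,500.
Residual split over remaining lane-miles 403.6: Winslow Overpass 4,902.87 → $4,900; North Reservoir 17,760.90 → $17,800; Garrison Bridge 16,943.76 → $16,900; Summit Interchange 8,892.47 → $8,900.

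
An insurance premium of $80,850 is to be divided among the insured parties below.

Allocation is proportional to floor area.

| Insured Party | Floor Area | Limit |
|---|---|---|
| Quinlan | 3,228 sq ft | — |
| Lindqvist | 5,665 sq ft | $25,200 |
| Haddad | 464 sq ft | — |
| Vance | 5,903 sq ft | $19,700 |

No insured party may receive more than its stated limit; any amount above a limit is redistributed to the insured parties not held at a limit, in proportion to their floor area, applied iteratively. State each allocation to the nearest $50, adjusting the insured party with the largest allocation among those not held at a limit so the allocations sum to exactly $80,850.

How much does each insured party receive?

Sum of floor area: 15,260.
Unconstrained shares: Quinlan 17,102.48; Lindqvist 30,014.11; Haddad 2,458.35; Vance 31,275.07.
Cap binds for Lindqvist ($25,200), Vance ($19,700); residual $35,950 reallocated over remaining floor area 3,692.
Shares after redistribution: Quinlan 31,431.91 → $31,450; Haddad 4,518.09 → $4,500.

Quinlan: $31,450; Lindqvist: $25,200; Haddad: $4,500; Vance: $19,700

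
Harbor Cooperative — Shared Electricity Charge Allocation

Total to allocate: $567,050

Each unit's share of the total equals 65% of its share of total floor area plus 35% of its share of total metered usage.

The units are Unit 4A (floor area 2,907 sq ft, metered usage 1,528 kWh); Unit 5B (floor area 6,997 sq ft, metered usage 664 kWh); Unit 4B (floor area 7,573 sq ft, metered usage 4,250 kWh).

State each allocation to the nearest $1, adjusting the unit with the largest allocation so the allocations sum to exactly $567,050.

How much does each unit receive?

Unit 4A: $108,383 · Unit 5B: $168,021 · Unit 4B: $290,646

Floor area total 17,477; metered usage total 6,442.
Composite weights (65% floor area + 35% metered usage): Unit 4A 0.1911; Unit 5B 0.2963; Unit 4B 0.5126.
Pro-rata amounts: Unit 4A 108,382.58; Unit 5B 168,020.51; Unit 4B 290,646.91.
At nearest $1: Unit 4A $108,383; Unit 5B $168,021; Unit 4B $290,647. Sum = $567,051.
Difference $567,050 − $567,051 = −$1 applied to largest allocation (Unit 4B): Unit 4B becomes $290,646.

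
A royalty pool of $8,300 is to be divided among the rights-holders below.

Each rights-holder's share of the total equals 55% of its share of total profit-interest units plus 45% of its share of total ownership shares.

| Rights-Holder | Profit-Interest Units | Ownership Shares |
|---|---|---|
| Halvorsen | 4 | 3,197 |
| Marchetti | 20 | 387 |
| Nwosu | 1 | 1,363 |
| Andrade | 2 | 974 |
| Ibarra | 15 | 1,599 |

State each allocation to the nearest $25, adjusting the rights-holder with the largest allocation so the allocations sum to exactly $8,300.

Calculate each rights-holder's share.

Profit-interest units total 42; ownership shares total 7,520.
Blended shares (55% profit-interest units + 45% ownership shares): Halvorsen 0.2437; Marchetti 0.2851; Nwosu 0.0947; Andrade 0.0845; Ibarra 0.2921.
Unrounded shares: Halvorsen 2,022.63; Marchetti 2,366.02; Nwosu 785.66; Andrade 701.14; Ibarra 2,424.54.
At nearest $25: Halvorsen $2,025; Marchetti $2,375; Nwosu $775; Andrade $700; Ibarra $2,425. Sum = $8,300.
Sum already equals the total — no adjustment.

Halvorsen: $2,025 · Marchetti: $2,375 · Nwosu: $775 · Andrade: $700 · Ibarra: $2,425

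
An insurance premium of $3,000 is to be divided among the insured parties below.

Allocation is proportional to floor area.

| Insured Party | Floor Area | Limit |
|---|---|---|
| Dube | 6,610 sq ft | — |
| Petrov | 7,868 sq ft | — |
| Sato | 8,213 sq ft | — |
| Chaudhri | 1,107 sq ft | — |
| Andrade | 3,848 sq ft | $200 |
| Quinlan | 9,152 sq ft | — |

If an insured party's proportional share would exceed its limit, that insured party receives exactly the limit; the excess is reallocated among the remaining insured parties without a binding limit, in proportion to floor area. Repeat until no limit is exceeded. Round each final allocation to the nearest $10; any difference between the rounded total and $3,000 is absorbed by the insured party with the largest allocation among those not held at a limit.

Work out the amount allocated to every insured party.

Floor area total: 36,798.
Unconstrained shares: Dube 538.89; Petrov 641.45; Sato 669.57; Chaudhri 90.25; Andrade 313.71; Quinlan 746.13.
Cap binds for Andrade ($200); remaining pool $2,800 reallocated over remaining floor area 32,950.
Shares after redistribution: Dube 561.70 → $560; Petrov 668.60 → $670; Sato 697.92 → $700; Chaudhri 94.07 → $90; Quinlan 777.71 → $780.

Dube: $560 | Petrov: $670 | Sato: $700 | Chaudhri: $90 | Andrade: $200 | Quinlan: $780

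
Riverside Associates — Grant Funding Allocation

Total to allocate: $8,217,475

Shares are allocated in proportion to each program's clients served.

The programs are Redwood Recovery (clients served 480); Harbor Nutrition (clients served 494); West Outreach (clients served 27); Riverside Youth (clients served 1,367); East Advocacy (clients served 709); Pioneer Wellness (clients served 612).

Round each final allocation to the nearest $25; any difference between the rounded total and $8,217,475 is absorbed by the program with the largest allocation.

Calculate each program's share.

Redwood Recovery: $1,069,225 | Harbor Nutrition: $1,100,425 | West Outreach: $60,150 | Riverside Youth: $3,045,050 | East Advocacy: $1,579,350 | Pioneer Wellness: $1,363,275

Clients served total: 3,689.
Unrounded shares: Redwood Recovery 480/3,689 × $8,217,475 = 1,069,229.60; Harbor Nutrition 494/3,689 × $8,217,475 = 1,100,415.46; West Outreach 27/3,689 × $8,217,475 = 60,144.17; Riverside Youth 1,367/3,689 × $8,217,475 = 3,045,076.80; East Advocacy 709/3,689 × $8,217,475 = 1,579,341.22; Pioneer Wellness 612/3,689 × $8,217,475 = 1,363,267.74.
Rounded to nearest $25: Redwood Recovery $1,069,225; Harbor Nutrition $1,100,425; West Outreach $60,150; Riverside Youth $3,045,075; East Advocacy $1,579,350; Pioneer Wellness $1,363,275. Sum = $8,217,500.
Difference $8,217,475 − $8,217,500 = −$25 applied to largest allocation (Riverside Youth): Riverside Youth becomes $3,045,050.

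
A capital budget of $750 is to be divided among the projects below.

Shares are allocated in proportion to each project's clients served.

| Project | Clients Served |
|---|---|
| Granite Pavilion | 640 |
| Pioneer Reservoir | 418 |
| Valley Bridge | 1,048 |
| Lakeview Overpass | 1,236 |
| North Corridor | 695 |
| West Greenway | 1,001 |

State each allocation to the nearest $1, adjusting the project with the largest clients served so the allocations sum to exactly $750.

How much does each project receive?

Clients served total: 640 + 418 + 1,048 + 1,236 + 695 + 1,001 = 5,038.
Unrounded shares: Granite Pavilion 95.28; Pioneer Reservoir 62.23; Valley Bridge 156.01; Lakeview Overpass 184.00; North Corridor 103.46; West Greenway 149.02.
Rounded to nearest $1: Granite Pavilion $95; Pioneer Reservoir $62; Valley Bridge $156; Lakeview Overpass $184; North Corridor $103; West Greenway $149. Sum = $749.
Difference $750 − $749 = +$1 applied to largest clients served (Lakeview Overpass): Lakeview Overpass becomes $185.

Granite Pavilion: $95 | Pioneer Reservoir: $62 | Valley Bridge: $156 | Lakeview Overpass: $185 | North Corridor: $103 | West Greenway: $149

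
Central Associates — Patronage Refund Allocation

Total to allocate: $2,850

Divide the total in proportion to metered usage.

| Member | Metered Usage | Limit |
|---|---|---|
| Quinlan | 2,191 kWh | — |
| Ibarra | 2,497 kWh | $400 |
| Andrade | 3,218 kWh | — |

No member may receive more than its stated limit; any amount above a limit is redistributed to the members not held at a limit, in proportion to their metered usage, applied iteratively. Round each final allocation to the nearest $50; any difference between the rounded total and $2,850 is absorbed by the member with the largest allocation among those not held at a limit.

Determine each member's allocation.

Combined metered usage = 7,906.
Proportional shares (ignoring caps): Quinlan 789.82; Ibarra 900.13; Andrade 1,160.04.
Cap binds for Ibarra ($400); balance $2,450 reallocated over remaining metered usage 5,409.
Redistributed shares: Quinlan 992.41 → $1,000; Andrade 1,457.59 → $1,450.

Quinlan: $1,000 · Ibarra: $400 · Andrade: $1,450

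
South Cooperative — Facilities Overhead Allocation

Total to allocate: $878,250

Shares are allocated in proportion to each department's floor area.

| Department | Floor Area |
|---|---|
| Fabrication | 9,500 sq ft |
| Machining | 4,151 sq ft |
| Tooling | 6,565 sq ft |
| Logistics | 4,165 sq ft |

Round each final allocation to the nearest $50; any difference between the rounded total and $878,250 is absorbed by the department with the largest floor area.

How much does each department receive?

Fabrication: $342,150 | Machining: $149,550 | Tooling: $236,500 | Logistics: $150,050

Floor area total: 24,381.
Raw shares: Fabrication 9,500/24,381 × $878,250 = 342,208.07; Machining 4,151/24,381 × $878,250 = 149,526.92; Tooling 6,565/24,381 × $878,250 = 236,483.79; Logistics 4,165/24,381 × $878,250 = 150,031.22.
Rounded to nearest $50: Fabrication $342,200; Machining $149,550; Tooling $236,500; Logistics $150,050. Sum = $878,300.
Difference $878,250 − $878,300 = −$50 applied to largest floor area (Fabrication): Fabrication becomes $342,150.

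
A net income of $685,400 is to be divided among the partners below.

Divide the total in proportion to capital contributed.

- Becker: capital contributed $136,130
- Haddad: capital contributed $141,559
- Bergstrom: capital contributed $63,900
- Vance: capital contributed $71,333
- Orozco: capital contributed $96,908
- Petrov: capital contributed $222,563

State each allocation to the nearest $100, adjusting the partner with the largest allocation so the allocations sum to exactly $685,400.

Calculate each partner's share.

Sum of capital contributed: 732,393.
Pro-rata amounts: Becker 136,130/732,393 × $685,400 = 127,395.40; Haddad 141,559/732,393 × $685,400 = 132,476.06; Bergstrom 63,900/732,393 × $685,400 = 59,799.94; Vance 71,333/732,393 × $685,400 = 66,756.02; Orozco 96,908/732,393 × $685,400 = 90,690.03; Petrov 222,563/732,393 × $685,400 = 208,282.55.
At nearest $100: Becker $127,400; Haddad $132,500; Bergstrom $59,800; Vance $66,800; Orozco $90,700; Petrov $208,300. Sum = $685,500.
Difference $685,400 − $685,500 = −$100 applied to largest allocation (Petrov): Petrov becomes $208,200.

Becker: $127,400 | Haddad: $132,500 | Bergstrom: $59,800 | Vance: $66,800 | Orozco: $90,700 | Petrov: $208,200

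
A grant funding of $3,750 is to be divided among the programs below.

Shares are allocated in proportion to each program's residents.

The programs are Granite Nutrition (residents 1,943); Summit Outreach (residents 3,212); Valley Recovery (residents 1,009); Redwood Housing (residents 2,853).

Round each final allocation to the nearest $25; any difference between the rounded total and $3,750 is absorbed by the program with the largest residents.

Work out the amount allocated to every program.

Residents total: 9,017.
Raw shares: Granite Nutrition 1,943/9,017 × $3,750 = 808.06; Summit Outreach 3,212/9,017 × $3,750 = 1,335.81; Valley Recovery 1,009/9,017 × $3,750 = 419.62; Redwood Housing 2,853/9,017 × $3,750 = 1,186.51.
At nearest $25: Granite Nutrition $800; Summit Outreach $1,325; Valley Recovery $425; Redwood Housing $1,175. Sum = $3,725.
Difference $3,750 − $3,725 = +$25 applied to largest residents (Summit Outreach): Summit Outreach becomes $1,350.

Granite Nutrition: $800; Summit Outreach: $1,350; Valley Recovery: $425; Redwood Housing: $1,175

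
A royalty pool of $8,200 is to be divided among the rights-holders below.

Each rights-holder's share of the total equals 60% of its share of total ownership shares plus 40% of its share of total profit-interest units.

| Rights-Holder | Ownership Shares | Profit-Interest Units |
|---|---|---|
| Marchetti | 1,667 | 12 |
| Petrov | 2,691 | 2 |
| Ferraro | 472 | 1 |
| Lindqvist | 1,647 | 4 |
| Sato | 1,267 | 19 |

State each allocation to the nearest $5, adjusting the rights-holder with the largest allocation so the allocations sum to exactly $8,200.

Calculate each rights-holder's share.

Totals — ownership shares 7,744, profit-interest units 38.
Composite weights (60% ownership shares + 40% profit-interest units): Marchetti 0.2555; Petrov 0.2295; Ferraro 0.0471; Lindqvist 0.1697; Sato 0.2982.
Unrounded shares: Marchetti 2,094.89; Petrov 1,882.31; Ferraro 386.19; Lindqvist 1,391.65; Sato 2,444.96.
Rounded to nearest $5: Marchetti $2,095; Petrov $1,880; Ferraro $385; Lindqvist $1,390; Sato $2,445. Sum = $8,195.
Difference $8,200 − $8,195 = +$5 applied to largest allocation (Sato): Sato becomes $2,450.

Marchetti: $2,095 · Petrov: $1,880 · Ferraro: $385 · Lindqvist: $1,390 · Sato: $2,450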